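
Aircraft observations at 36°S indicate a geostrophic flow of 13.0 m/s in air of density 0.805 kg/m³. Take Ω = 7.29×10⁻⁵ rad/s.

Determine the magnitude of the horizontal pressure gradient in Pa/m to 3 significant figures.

Coriolis parameter at 36°S:
f = 2Ω sin φ = 2 × 7.29×10⁻⁵ × sin 36° = 8.57×10⁻⁵ s⁻¹
Geostrophic balance rearranged: |∂P/∂n| = f ρ V_g
|∂P/∂n| = 8.57×10⁻⁵ × 0.805 × 13.0 = 8.97×10⁻⁴ Pa/m

8.97×10⁻⁴ Pa/m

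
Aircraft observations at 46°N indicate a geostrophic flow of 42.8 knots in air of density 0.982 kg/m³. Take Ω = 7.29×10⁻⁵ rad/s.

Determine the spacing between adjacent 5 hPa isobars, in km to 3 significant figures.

Coriolis parameter at 46°N:
f = 2Ω sin φ = 2 × 7.29×10⁻⁵ × sin 46° = 1.05×10⁻⁴ s⁻¹
Wind speed in SI: 42.8 knots = 22.0 m/s
Geostrophic balance rearranged: |∂P/∂n| = f ρ V_g
|∂P/∂n| = 1.05×10⁻⁴ × 0.982 × 22.0 = 2.27×10⁻³ Pa/m
Isobar spacing: Δn = ΔP/|∂P/∂n| = 500 Pa / 2.27×10⁻³ Pa/m = 220488 m ≈ 220 km

220 km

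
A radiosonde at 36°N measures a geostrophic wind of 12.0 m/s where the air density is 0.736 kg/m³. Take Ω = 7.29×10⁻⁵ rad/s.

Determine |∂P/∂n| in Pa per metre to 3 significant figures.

7.57×10⁻⁴ Pa/m

Coriolis parameter at 36°N:
f = 2Ω sin φ = 2 × 7.29×10⁻⁵ × sin 36° = 8.57×10⁻⁵ s⁻¹
Geostrophic balance rearranged: |∂P/∂n| = f ρ V_g
|∂P/∂n| = 8.57×10⁻⁵ × 0.736 × 12.0 = 7.57×10⁻⁴ Pa/m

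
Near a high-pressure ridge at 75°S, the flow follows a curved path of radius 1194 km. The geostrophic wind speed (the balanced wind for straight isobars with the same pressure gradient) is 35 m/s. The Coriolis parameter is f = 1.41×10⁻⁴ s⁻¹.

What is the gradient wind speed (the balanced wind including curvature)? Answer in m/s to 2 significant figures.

50 m/s

Around a high, pressure-gradient force acts outward with centrifugal, so Coriolis balances both:
fV = (1/ρ)|∂P/∂n| + V²/R  →  V² − fR·V + fR·V_g = 0
With fR = 1.41×10⁻⁴ × 1194×10³ m = 168 m/s:
V = [fR − √((fR)² − 4 fR V_g)]/2 = [168 − √(168² − 4×168×35)]/2 = 49.6 m/s
Supergeostrophic (V > V_g = 35 m/s), as expected around a high.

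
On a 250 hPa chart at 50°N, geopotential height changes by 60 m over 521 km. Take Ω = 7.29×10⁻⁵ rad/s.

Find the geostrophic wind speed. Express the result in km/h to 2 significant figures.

36 km/h

Coriolis parameter at 50°N:
f = 2Ω sin φ = 2 × 7.29×10⁻⁵ × sin 50° = 1.12×10⁻⁴ s⁻¹
Height gradient: |∂Z/∂n| = 60 m / 521000 m = 1.15×10⁻⁴
On a pressure surface, geostrophic balance gives V_g = (g/f)|∂Z/∂n|:
V_g = 9.81 × 1.15×10⁻⁴ / 1.12×10⁻⁴ = 10.1 m/s
Converting: 10.1 m/s × 3.6 = 36 km/h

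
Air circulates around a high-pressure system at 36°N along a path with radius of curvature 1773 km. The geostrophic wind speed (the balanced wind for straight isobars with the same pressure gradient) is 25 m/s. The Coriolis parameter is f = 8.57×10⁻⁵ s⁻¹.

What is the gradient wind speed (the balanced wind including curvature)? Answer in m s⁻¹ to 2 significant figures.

Around a high, pressure-gradient force acts outward with centrifugal, so Coriolis balances both:
fV = (1/ρ)|∂P/∂n| + V²/R  →  V² − fR·V + fR·V_g = 0
With fR = 8.57×10⁻⁵ × 1773×10³ m = 152 m/s:
V = [fR − √((fR)² − 4 fR V_g)]/2 = [152 − √(152² − 4×152×25)]/2 = 31.6 m/s
Supergeostrophic (V > V_g = 25 m/s), as expected around a high.

32 m s⁻¹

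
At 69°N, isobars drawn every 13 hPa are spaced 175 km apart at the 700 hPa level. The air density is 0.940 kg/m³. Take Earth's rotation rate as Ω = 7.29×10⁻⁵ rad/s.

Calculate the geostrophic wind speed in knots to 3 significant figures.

113 knots

Coriolis parameter at 69°N:
f = 2Ω sin φ = 2 × 7.29×10⁻⁵ × sin 69° = 1.36×10⁻⁴ s⁻¹
Pressure gradient: |∂P/∂n| = 1300 Pa / 175000 m = 7.43×10⁻³ Pa/m
Geostrophic balance (pressure-gradient force = Coriolis force):
V_g = (1/(fρ)) |∂P/∂n| = 7.43×10⁻³ / (1.36×10⁻⁴ × 0.940) = 58.1 m/s
Converting: 58.1 m/s × 1.944 = 113 knots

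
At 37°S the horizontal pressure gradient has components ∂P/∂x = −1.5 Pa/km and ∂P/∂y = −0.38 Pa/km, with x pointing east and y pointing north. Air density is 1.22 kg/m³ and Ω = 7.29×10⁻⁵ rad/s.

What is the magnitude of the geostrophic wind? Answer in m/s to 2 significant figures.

14 m/s

Coriolis parameter at 37°S:
f = 2Ω sin φ = 2 × 7.29×10⁻⁵ × sin 37° = 8.77×10⁻⁵ s⁻¹
In the Southern Hemisphere f is negative: f = −8.77×10⁻⁵ s⁻¹.
Component geostrophic relations (x east, y north):
u_g = −(1/(fρ)) ∂P/∂y,  v_g = (1/(fρ)) ∂P/∂x
u_g = −(−0.38×10⁻³)/(−8.77×10⁻⁵ × 1.22) = −3.55 m/s;  v_g = (−1.5×10⁻³)/(−8.77×10⁻⁵ × 1.22) = 14.0 m/s
|V_g| = √(u_g² + v_g²) = 14.5 m/s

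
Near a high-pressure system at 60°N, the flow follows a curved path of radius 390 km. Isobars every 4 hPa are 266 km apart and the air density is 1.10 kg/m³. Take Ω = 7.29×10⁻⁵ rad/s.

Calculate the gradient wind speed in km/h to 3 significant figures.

57.9 km/h

Coriolis parameter at 60°N:
f = 2Ω sin φ = 2 × 7.29×10⁻⁵ × sin 60° = 1.26×10⁻⁴ s⁻¹
Pressure gradient: |∂P/∂n| = 400 Pa / 266000 m = 1.50×10⁻³ Pa/m
Geostrophic speed: V_g = |∂P/∂n|/(fρ) = 1.50×10⁻³/(1.26×10⁻⁴ × 1.10) = 10.8 m/s
Around a high, pressure-gradient force acts outward with centrifugal, so Coriolis balances both:
fV = (1/ρ)|∂P/∂n| + V²/R  →  V² − fR·V + fR·V_g = 0
With fR = 1.26×10⁻⁴ × 390×10³ m = 49.2 m/s:
V = [fR − √((fR)² − 4 fR V_g)]/2 = [49.2 − √(49.2² − 4×49.2×10.8)]/2 = 16.1 m/s
Supergeostrophic (V > V_g = 10.8 m/s), as expected around a high.
Converting: 16.1 m/s × 3.6 = 57.9 km/h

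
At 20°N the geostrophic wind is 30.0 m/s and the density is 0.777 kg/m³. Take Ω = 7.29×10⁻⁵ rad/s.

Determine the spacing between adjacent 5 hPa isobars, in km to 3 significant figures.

Coriolis parameter at 20°N:
f = 2Ω sin φ = 2 × 7.29×10⁻⁵ × sin 20° = 4.99×10⁻⁵ s⁻¹
Geostrophic balance rearranged: |∂P/∂n| = f ρ V_g
|∂P/∂n| = 4.99×10⁻⁵ × 0.777 × 30.0 = 1.16×10⁻³ Pa/m
Isobar spacing: Δn = ΔP/|∂P/∂n| = 500 Pa / 1.16×10⁻³ Pa/m = 430149 m ≈ 430 km

430 km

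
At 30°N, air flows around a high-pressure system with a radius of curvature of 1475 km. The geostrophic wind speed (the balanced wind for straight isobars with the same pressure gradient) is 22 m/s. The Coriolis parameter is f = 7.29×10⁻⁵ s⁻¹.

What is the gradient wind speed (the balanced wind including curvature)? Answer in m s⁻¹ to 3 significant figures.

30.9 m s⁻¹

Around a high, pressure-gradient force acts outward with centrifugal, so Coriolis balances both:
fV = (1/ρ)|∂P/∂n| + V²/R  →  V² − fR·V + fR·V_g = 0
With fR = 7.29×10⁻⁵ × 1475×10³ m = 108 m/s:
V = [fR − √((fR)² − 4 fR V_g)]/2 = [108 − √(108² − 4×108×22)]/2 = 30.9 m/s
Supergeostrophic (V > V_g = 22 m/s), as expected around a high.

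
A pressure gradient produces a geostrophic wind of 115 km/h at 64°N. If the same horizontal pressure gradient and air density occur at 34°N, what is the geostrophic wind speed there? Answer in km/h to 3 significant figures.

With the same pressure gradient and density, V_g ∝ 1/f ∝ 1/sin φ.
V₂ = V₁ · sin φ₁ / sin φ₂ = 115 × sin 64° / sin 34°
V₂ = 115 × 0.8988/0.5592 = 185 km/h

185 km/h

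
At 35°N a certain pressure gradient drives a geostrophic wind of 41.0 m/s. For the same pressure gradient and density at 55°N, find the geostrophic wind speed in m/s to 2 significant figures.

With the same pressure gradient and density, V_g ∝ 1/f ∝ 1/sin φ.
V₂ = V₁ · sin φ₁ / sin φ₂ = 41.0 × sin 35° / sin 55°
V₂ = 41.0 × 0.5736/0.8192 = 29 m/s

29 m/s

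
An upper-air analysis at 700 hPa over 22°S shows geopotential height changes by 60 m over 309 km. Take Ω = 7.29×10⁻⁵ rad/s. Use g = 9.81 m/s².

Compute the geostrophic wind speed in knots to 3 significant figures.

67.8 knots

Coriolis parameter at 22°S:
f = 2Ω sin φ = 2 × 7.29×10⁻⁵ × sin 22° = 5.46×10⁻⁵ s⁻¹
Height gradient: |∂Z/∂n| = 60 m / 309000 m = 1.94×10⁻⁴
On a pressure surface, geostrophic balance gives V_g = (g/f)|∂Z/∂n|:
V_g = 9.81 × 1.94×10⁻⁴ / 5.46×10⁻⁵ = 34.9 m/s
Converting: 34.9 m/s × 1.944 = 67.8 knots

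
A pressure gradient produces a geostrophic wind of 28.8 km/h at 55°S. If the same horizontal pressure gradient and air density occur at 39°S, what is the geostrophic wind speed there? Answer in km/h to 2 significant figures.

37 km/h

With the same pressure gradient and density, V_g ∝ 1/f ∝ 1/sin φ.
V₂ = V₁ · sin φ₁ / sin φ₂ = 28.8 × sin 55° / sin 39°
V₂ = 28.8 × 0.8192/0.6293 = 37 km/h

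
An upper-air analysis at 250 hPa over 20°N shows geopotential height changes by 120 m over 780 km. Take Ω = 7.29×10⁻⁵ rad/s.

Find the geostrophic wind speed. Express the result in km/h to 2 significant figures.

Coriolis parameter at 20°N:
f = 2Ω sin φ = 2 × 7.29×10⁻⁵ × sin 20° = 4.99×10⁻⁵ s⁻¹
Height gradient: |∂Z/∂n| = 120 m / 780000 m = 1.54×10⁻⁴
On a pressure surface, geostrophic balance gives V_g = (g/f)|∂Z/∂n|:
V_g = 9.81 × 1.54×10⁻⁴ / 4.99×10⁻⁵ = 30.3 m/s
Converting: 30.3 m/s × 3.6 = 110 km/h

110 km/h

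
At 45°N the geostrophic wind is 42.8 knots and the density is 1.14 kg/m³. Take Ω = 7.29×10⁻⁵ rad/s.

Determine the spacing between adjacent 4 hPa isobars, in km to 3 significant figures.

Coriolis parameter at 45°N:
f = 2Ω sin φ = 2 × 7.29×10⁻⁵ × sin 45° = 1.03×10⁻⁴ s⁻¹
Wind speed in SI: 42.8 knots = 22.0 m/s
Geostrophic balance rearranged: |∂P/∂n| = f ρ V_g
|∂P/∂n| = 1.03×10⁻⁴ × 1.14 × 22.0 = 2.59×10⁻³ Pa/m
Isobar spacing: Δn = ΔP/|∂P/∂n| = 400 Pa / 2.59×10⁻³ Pa/m = 154572 m ≈ 155 km

155 km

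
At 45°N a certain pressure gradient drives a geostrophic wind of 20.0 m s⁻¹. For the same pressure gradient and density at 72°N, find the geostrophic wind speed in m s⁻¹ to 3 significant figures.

With the same pressure gradient and density, V_g ∝ 1/f ∝ 1/sin φ.
V₂ = V₁ · sin φ₁ / sin φ₂ = 20.0 × sin 45° / sin 72°
V₂ = 20.0 × 0.7071/0.9511 = 14.9 m s⁻¹

14.9 m s⁻¹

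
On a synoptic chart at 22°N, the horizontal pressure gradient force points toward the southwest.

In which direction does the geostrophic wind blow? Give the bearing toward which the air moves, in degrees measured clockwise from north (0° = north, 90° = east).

The pressure-gradient force points toward the southwest (bearing 225°).
Geostrophic balance: in the Northern Hemisphere the Coriolis force deflects motion to the right, so the geostrophic wind blows 90° to the right of the pressure-gradient force (low pressure on the left).
Rotating 225° by 90° clockwise gives 315° — the wind blows toward the northwest.

315°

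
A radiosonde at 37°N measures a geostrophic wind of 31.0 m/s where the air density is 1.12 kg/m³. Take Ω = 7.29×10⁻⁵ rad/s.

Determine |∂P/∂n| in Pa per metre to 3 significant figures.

Coriolis parameter at 37°N:
f = 2Ω sin φ = 2 × 7.29×10⁻⁵ × sin 37° = 8.77×10⁻⁵ s⁻¹
Geostrophic balance rearranged: |∂P/∂n| = f ρ V_g
|∂P/∂n| = 8.77×10⁻⁵ × 1.12 × 31.0 = 3.05×10⁻³ Pa/m

3.05×10⁻³ Pa/m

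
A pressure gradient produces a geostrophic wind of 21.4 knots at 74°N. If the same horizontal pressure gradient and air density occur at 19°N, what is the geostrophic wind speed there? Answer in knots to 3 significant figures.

63.2 knots

With the same pressure gradient and density, V_g ∝ 1/f ∝ 1/sin φ.
V₂ = V₁ · sin φ₁ / sin φ₂ = 21.4 × sin 74° / sin 19°
V₂ = 21.4 × 0.9613/0.3256 = 63.2 knots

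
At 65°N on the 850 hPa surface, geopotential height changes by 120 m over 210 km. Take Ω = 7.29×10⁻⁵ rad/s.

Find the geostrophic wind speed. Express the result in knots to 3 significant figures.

82.5 knots

Coriolis parameter at 65°N:
f = 2Ω sin φ = 2 × 7.29×10⁻⁵ × sin 65° = 1.32×10⁻⁴ s⁻¹
Height gradient: |∂Z/∂n| = 120 m / 210000 m = 5.71×10⁻⁴
On a pressure surface, geostrophic balance gives V_g = (g/f)|∂Z/∂n|:
V_g = 9.81 × 5.71×10⁻⁴ / 1.32×10⁻⁴ = 42.4 m/s
Converting: 42.4 m/s × 1.944 = 82.5 knots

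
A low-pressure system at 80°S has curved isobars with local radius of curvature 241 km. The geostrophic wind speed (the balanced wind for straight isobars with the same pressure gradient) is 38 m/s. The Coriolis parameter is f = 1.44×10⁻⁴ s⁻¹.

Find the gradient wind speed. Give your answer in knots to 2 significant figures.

45 knots

Around a low, centrifugal force acts outward with Coriolis, so pressure-gradient force balances both:
(1/ρ)|∂P/∂n| = fV + V²/R  →  V² + fR·V − fR·V_g = 0
With fR = 1.44×10⁻⁴ × 241×10³ m = 34.7 m/s:
V = [−fR + √((fR)² + 4 fR V_g)]/2 = [−34.7 + √(34.7² + 4×34.7×38)]/2 = 22.9 m/s
Subgeostrophic (V < V_g = 38 m/s), as expected around a low.
Converting: 22.9 m/s × 1.944 = 45 knots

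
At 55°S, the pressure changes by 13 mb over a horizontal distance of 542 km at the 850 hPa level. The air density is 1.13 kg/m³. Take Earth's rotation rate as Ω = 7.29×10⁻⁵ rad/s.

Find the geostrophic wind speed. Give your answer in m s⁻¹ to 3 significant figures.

17.8 m s⁻¹

Coriolis parameter at 55°S:
f = 2Ω sin φ = 2 × 7.29×10⁻⁵ × sin 55° = 1.19×10⁻⁴ s⁻¹
Pressure gradient: |∂P/∂n| = 1300 Pa / 542000 m = 2.40×10⁻³ Pa/m
Geostrophic balance (pressure-gradient force = Coriolis force):
V_g = (1/(fρ)) |∂P/∂n| = 2.40×10⁻³ / (1.19×10⁻⁴ × 1.13) = 17.8 m/s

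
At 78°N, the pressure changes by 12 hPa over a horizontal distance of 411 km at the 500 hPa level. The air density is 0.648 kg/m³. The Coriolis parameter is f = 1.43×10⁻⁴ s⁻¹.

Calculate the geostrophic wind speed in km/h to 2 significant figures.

110 km/h

Pressure gradient: |∂P/∂n| = 1200 Pa / 411000 m = 2.92×10⁻³ Pa/m
Geostrophic balance (pressure-gradient force = Coriolis force):
V_g = (1/(fρ)) |∂P/∂n| = 2.92×10⁻³ / (1.43×10⁻⁴ × 0.648) = 31.5 m/s
Converting: 31.5 m/s × 3.6 = 110 km/h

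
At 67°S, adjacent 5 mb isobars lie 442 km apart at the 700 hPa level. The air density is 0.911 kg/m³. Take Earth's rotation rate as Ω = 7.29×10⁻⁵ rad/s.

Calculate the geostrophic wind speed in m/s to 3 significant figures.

Coriolis parameter at 67°S:
f = 2Ω sin φ = 2 × 7.29×10⁻⁵ × sin 67° = 1.34×10⁻⁴ s⁻¹
Pressure gradient: |∂P/∂n| = 500 Pa / 442000 m = 1.13×10⁻³ Pa/m
Geostrophic balance (pressure-gradient force = Coriolis force):
V_g = (1/(fρ)) |∂P/∂n| = 1.13×10⁻³ / (1.34×10⁻⁴ × 0.911) = 9.25 m/s

9.25 m/s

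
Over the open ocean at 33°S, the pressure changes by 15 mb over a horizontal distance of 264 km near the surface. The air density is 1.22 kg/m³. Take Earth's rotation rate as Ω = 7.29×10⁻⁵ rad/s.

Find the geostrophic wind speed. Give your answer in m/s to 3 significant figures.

Coriolis parameter at 33°S:
f = 2Ω sin φ = 2 × 7.29×10⁻⁵ × sin 33° = 7.94×10⁻⁵ s⁻¹
Pressure gradient: |∂P/∂n| = 1500 Pa / 264000 m = 5.68×10⁻³ Pa/m
Geostrophic balance (pressure-gradient force = Coriolis force):
V_g = (1/(fρ)) |∂P/∂n| = 5.68×10⁻³ / (7.94×10⁻⁵ × 1.22) = 58.6 m/s

58.6 m/s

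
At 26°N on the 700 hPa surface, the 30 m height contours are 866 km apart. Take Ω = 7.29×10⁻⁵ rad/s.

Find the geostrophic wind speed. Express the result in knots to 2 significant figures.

Coriolis parameter at 26°N:
f = 2Ω sin φ = 2 × 7.29×10⁻⁵ × sin 26° = 6.39×10⁻⁵ s⁻¹
Height gradient: |∂Z/∂n| = 30 m / 866000 m = 3.46×10⁻⁵
On a pressure surface, geostrophic balance gives V_g = (g/f)|∂Z/∂n|:
V_g = 9.81 × 3.46×10⁻⁵ / 6.39×10⁻⁵ = 5.32 m/s
Converting: 5.32 m/s × 1.944 = 10 knots

10 knots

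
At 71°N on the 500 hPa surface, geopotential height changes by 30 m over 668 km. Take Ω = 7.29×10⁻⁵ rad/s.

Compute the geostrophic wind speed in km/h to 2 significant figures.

Coriolis parameter at 71°N:
f = 2Ω sin φ = 2 × 7.29×10⁻⁵ × sin 71° = 1.38×10⁻⁴ s⁻¹
Height gradient: |∂Z/∂n| = 30 m / 668000 m = 4.49×10⁻⁵
On a pressure surface, geostrophic balance gives V_g = (g/f)|∂Z/∂n|:
V_g = 9.81 × 4.49×10⁻⁵ / 1.38×10⁻⁴ = 3.20 m/s
Converting: 3.20 m/s × 3.6 = 12 km/h

12 km/h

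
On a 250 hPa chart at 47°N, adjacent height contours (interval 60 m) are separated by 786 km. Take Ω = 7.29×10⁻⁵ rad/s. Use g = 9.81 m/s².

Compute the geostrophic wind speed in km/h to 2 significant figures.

Coriolis parameter at 47°N:
f = 2Ω sin φ = 2 × 7.29×10⁻⁵ × sin 47° = 1.07×10⁻⁴ s⁻¹
Height gradient: |∂Z/∂n| = 60 m / 786000 m = 7.63×10⁻⁵
On a pressure surface, geostrophic balance gives V_g = (g/f)|∂Z/∂n|:
V_g = 9.81 × 7.63×10⁻⁵ / 1.07×10⁻⁴ = 7.02 m/s
Converting: 7.02 m/s × 3.6 = 25 km/h

25 km/h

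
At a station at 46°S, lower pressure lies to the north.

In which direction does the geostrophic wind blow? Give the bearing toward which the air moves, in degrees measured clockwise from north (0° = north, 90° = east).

270°

The pressure-gradient force points toward the north (bearing 000°).
Geostrophic balance: in the Southern Hemisphere the Coriolis force deflects motion to the left, so the geostrophic wind blows 90° to the left of the pressure-gradient force (low pressure on the right).
Rotating 000° by 90° counterclockwise gives 270° — the wind blows toward the west.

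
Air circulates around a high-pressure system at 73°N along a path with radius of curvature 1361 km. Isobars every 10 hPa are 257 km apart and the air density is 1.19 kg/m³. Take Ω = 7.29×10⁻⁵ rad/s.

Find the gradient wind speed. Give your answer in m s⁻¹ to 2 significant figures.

27 m s⁻¹

Coriolis parameter at 73°N:
f = 2Ω sin φ = 2 × 7.29×10⁻⁵ × sin 73° = 1.39×10⁻⁴ s⁻¹
Pressure gradient: |∂P/∂n| = 1000 Pa / 257000 m = 3.89×10⁻³ Pa/m
Geostrophic speed: V_g = |∂P/∂n|/(fρ) = 3.89×10⁻³/(1.39×10⁻⁴ × 1.19) = 23.5 m/s
Around a high, pressure-gradient force acts outward with centrifugal, so Coriolis balances both:
fV = (1/ρ)|∂P/∂n| + V²/R  →  V² − fR·V + fR·V_g = 0
With fR = 1.39×10⁻⁴ × 1361×10³ m = 190 m/s:
V = [fR − √((fR)² − 4 fR V_g)]/2 = [190 − √(190² − 4×190×23.5)]/2 = 27.4 m/s
Supergeostrophic (V > V_g = 23.5 m/s), as expected around a high.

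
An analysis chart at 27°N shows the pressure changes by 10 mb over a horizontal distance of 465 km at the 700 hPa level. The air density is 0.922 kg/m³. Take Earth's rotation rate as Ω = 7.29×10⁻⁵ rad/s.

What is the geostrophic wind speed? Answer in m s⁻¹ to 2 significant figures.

Coriolis parameter at 27°N:
f = 2Ω sin φ = 2 × 7.29×10⁻⁵ × sin 27° = 6.62×10⁻⁵ s⁻¹
Pressure gradient: |∂P/∂n| = 1000 Pa / 465000 m = 2.15×10⁻³ Pa/m
Geostrophic balance (pressure-gradient force = Coriolis force):
V_g = (1/(fρ)) |∂P/∂n| = 2.15×10⁻³ / (6.62×10⁻⁵ × 0.922) = 35.2 m/s

35 m s⁻¹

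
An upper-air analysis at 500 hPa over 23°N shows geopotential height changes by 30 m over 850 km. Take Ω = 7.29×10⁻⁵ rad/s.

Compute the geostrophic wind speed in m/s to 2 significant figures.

Coriolis parameter at 23°N:
f = 2Ω sin φ = 2 × 7.29×10⁻⁵ × sin 23° = 5.70×10⁻⁵ s⁻¹
Height gradient: |∂Z/∂n| = 30 m / 850000 m = 3.53×10⁻⁵
On a pressure surface, geostrophic balance gives V_g = (g/f)|∂Z/∂n|:
V_g = 9.81 × 3.53×10⁻⁵ / 5.70×10⁻⁵ = 6.08 m/s

6.1 m/s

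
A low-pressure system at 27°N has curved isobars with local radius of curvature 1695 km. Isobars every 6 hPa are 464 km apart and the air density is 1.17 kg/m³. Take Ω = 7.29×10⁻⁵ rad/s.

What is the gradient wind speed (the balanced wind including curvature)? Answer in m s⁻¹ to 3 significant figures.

Coriolis parameter at 27°N:
f = 2Ω sin φ = 2 × 7.29×10⁻⁵ × sin 27° = 6.62×10⁻⁵ s⁻¹
Pressure gradient: |∂P/∂n| = 600 Pa / 464000 m = 1.29×10⁻³ Pa/m
Geostrophic speed: V_g = |∂P/∂n|/(fρ) = 1.29×10⁻³/(6.62×10⁻⁵ × 1.17) = 16.7 m/s
Around a low, centrifugal force acts outward with Coriolis, so pressure-gradient force balances both:
(1/ρ)|∂P/∂n| = fV + V²/R  →  V² + fR·V − fR·V_g = 0
With fR = 6.62×10⁻⁵ × 1695×10³ m = 112 m/s:
V = [−fR + √((fR)² + 4 fR V_g)]/2 = [−112 + √(112² + 4×112×16.7)]/2 = 14.8 m/s
Subgeostrophic (V < V_g = 16.7 m/s), as expected around a low.

14.8 m s⁻¹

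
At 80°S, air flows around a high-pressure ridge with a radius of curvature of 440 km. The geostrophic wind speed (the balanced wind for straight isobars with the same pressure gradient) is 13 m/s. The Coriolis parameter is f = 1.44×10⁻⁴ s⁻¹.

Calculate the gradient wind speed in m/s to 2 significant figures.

18 m/s

Around a high, pressure-gradient force acts outward with centrifugal, so Coriolis balances both:
fV = (1/ρ)|∂P/∂n| + V²/R  →  V² − fR·V + fR·V_g = 0
With fR = 1.44×10⁻⁴ × 440×10³ m = 63.4 m/s:
V = [fR − √((fR)² − 4 fR V_g)]/2 = [63.4 − √(63.4² − 4×63.4×13)]/2 = 18.3 m/s
Supergeostrophic (V > V_g = 13 m/s), as expected around a high.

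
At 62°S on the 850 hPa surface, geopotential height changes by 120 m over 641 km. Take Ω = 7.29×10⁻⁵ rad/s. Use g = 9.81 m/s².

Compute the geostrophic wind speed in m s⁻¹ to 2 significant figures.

Coriolis parameter at 62°S:
f = 2Ω sin φ = 2 × 7.29×10⁻⁵ × sin 62° = 1.29×10⁻⁴ s⁻¹
Height gradient: |∂Z/∂n| = 120 m / 641000 m = 1.87×10⁻⁴
On a pressure surface, geostrophic balance gives V_g = (g/f)|∂Z/∂n|:
V_g = 9.81 × 1.87×10⁻⁴ / 1.29×10⁻⁴ = 14.3 m/s

14 m s⁻¹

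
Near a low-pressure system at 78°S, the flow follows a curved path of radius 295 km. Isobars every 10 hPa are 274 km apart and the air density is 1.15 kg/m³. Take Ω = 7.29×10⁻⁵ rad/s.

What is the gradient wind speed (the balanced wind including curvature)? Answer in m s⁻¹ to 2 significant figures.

Coriolis parameter at 78°S:
f = 2Ω sin φ = 2 × 7.29×10⁻⁵ × sin 78° = 1.43×10⁻⁴ s⁻¹
Pressure gradient: |∂P/∂n| = 1000 Pa / 274000 m = 3.65×10⁻³ Pa/m
Geostrophic speed: V_g = |∂P/∂n|/(fρ) = 3.65×10⁻³/(1.43×10⁻⁴ × 1.15) = 22.3 m/s
Around a low, centrifugal force acts outward with Coriolis, so pressure-gradient force balances both:
(1/ρ)|∂P/∂n| = fV + V²/R  →  V² + fR·V − fR·V_g = 0
With fR = 1.43×10⁻⁴ × 295×10³ m = 42.1 m/s:
V = [−fR + √((fR)² + 4 fR V_g)]/2 = [−42.1 + √(42.1² + 4×42.1×22.3)]/2 = 16.1 m/s
Subgeostrophic (V < V_g = 22.3 m/s), as expected around a low.

16 m s⁻¹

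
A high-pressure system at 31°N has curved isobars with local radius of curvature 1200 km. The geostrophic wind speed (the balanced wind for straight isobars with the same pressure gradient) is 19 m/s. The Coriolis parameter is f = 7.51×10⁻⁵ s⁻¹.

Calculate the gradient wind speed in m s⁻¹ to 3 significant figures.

Around a high, pressure-gradient force acts outward with centrifugal, so Coriolis balances both:
fV = (1/ρ)|∂P/∂n| + V²/R  →  V² − fR·V + fR·V_g = 0
With fR = 7.51×10⁻⁵ × 1200×10³ m = 90.1 m/s:
V = [fR − √((fR)² − 4 fR V_g)]/2 = [90.1 − √(90.1² − 4×90.1×19)]/2 = 27.2 m/s
Supergeostrophic (V > V_g = 19 m/s), as expected around a high.

27.2 m s⁻¹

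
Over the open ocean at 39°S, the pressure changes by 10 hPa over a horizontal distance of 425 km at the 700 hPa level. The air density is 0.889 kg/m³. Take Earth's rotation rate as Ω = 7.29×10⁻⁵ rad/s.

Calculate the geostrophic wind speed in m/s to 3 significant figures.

28.8 m/s

Coriolis parameter at 39°S:
f = 2Ω sin φ = 2 × 7.29×10⁻⁵ × sin 39° = 9.18×10⁻⁵ s⁻¹
Pressure gradient: |∂P/∂n| = 1000 Pa / 425000 m = 2.35×10⁻³ Pa/m
Geostrophic balance (pressure-gradient force = Coriolis force):
V_g = (1/(fρ)) |∂P/∂n| = 2.35×10⁻³ / (9.18×10⁻⁵ × 0.889) = 28.8 m/s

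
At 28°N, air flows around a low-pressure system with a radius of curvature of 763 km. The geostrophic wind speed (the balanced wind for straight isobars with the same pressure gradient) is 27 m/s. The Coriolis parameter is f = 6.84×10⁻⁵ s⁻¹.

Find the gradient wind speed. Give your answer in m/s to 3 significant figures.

Around a low, centrifugal force acts outward with Coriolis, so pressure-gradient force balances both:
(1/ρ)|∂P/∂n| = fV + V²/R  →  V² + fR·V − fR·V_g = 0
With fR = 6.84×10⁻⁵ × 763×10³ m = 52.2 m/s:
V = [−fR + √((fR)² + 4 fR V_g)]/2 = [−52.2 + √(52.2² + 4×52.2×27)]/2 = 19.6 m/s
Subgeostrophic (V < V_g = 27 m/s), as expected around a low.

19.6 m/s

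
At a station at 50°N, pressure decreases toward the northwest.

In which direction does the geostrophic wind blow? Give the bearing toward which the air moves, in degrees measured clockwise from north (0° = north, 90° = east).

The pressure-gradient force points toward the northwest (bearing 315°).
Geostrophic balance: in the Northern Hemisphere the Coriolis force deflects motion to the right, so the geostrophic wind blows 90° to the right of the pressure-gradient force (low pressure on the left).
Rotating 315° by 90° clockwise gives 045° — the wind blows toward the northeast.

045°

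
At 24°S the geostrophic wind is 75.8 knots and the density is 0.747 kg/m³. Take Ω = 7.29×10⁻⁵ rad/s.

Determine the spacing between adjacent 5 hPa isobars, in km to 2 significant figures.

Coriolis parameter at 24°S:
f = 2Ω sin φ = 2 × 7.29×10⁻⁵ × sin 24° = 5.93×10⁻⁵ s⁻¹
Wind speed in SI: 75.8 knots = 39.0 m/s
Geostrophic balance rearranged: |∂P/∂n| = f ρ V_g
|∂P/∂n| = 5.93×10⁻⁵ × 0.747 × 39.0 = 1.73×10⁻³ Pa/m
Isobar spacing: Δn = ΔP/|∂P/∂n| = 500 Pa / 1.73×10⁻³ Pa/m = 289448 m ≈ 290 km

290 km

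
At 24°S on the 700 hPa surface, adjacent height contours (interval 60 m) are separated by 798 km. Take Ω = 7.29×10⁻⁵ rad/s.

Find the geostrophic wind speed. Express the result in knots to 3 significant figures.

Coriolis parameter at 24°S:
f = 2Ω sin φ = 2 × 7.29×10⁻⁵ × sin 24° = 5.93×10⁻⁵ s⁻¹
Height gradient: |∂Z/∂n| = 60 m / 798000 m = 7.52×10⁻⁵
On a pressure surface, geostrophic balance gives V_g = (g/f)|∂Z/∂n|:
V_g = 9.81 × 7.52×10⁻⁵ / 5.93×10⁻⁵ = 12.4 m/s
Converting: 12.4 m/s × 1.944 = 24.2 knots

24.2 knots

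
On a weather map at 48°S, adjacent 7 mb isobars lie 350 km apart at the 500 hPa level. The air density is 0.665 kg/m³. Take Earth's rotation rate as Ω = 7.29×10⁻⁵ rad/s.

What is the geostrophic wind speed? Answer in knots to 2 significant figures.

Coriolis parameter at 48°S:
f = 2Ω sin φ = 2 × 7.29×10⁻⁵ × sin 48° = 1.08×10⁻⁴ s⁻¹
Pressure gradient: |∂P/∂n| = 700 Pa / 350000 m = 2.00×10⁻³ Pa/m
Geostrophic balance (pressure-gradient force = Coriolis force):
V_g = (1/(fρ)) |∂P/∂n| = 2.00×10⁻³ / (1.08×10⁻⁴ × 0.665) = 27.8 m/s
Converting: 27.8 m/s × 1.944 = 54 knots

54 knots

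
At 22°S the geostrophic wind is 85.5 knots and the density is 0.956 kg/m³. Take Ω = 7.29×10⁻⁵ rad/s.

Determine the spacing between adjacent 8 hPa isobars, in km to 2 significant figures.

350 km

Coriolis parameter at 22°S:
f = 2Ω sin φ = 2 × 7.29×10⁻⁵ × sin 22° = 5.46×10⁻⁵ s⁻¹
Wind speed in SI: 85.5 knots = 44.0 m/s
Geostrophic balance rearranged: |∂P/∂n| = f ρ V_g
|∂P/∂n| = 5.46×10⁻⁵ × 0.956 × 44.0 = 2.30×10⁻³ Pa/m
Isobar spacing: Δn = ΔP/|∂P/∂n| = 800 Pa / 2.30×10⁻³ Pa/m = 348333 m ≈ 350 km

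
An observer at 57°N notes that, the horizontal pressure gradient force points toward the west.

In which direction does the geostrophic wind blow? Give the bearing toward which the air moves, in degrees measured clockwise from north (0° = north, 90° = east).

The pressure-gradient force points toward the west (bearing 270°).
Geostrophic balance: in the Northern Hemisphere the Coriolis force deflects motion to the right, so the geostrophic wind blows 90° to the right of the pressure-gradient force (low pressure on the left).
Rotating 270° by 90° clockwise gives 000° — the wind blows toward the north.

000°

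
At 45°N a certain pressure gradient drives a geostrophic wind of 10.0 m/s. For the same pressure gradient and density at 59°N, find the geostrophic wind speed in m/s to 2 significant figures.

With the same pressure gradient and density, V_g ∝ 1/f ∝ 1/sin φ.
V₂ = V₁ · sin φ₁ / sin φ₂ = 10.0 × sin 45° / sin 59°
V₂ = 10.0 × 0.7071/0.8572 = 8.2 m/s

8.2 m/s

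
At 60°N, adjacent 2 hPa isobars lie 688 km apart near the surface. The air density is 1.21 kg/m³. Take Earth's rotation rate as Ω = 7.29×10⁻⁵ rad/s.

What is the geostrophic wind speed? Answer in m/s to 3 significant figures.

Coriolis parameter at 60°N:
f = 2Ω sin φ = 2 × 7.29×10⁻⁵ × sin 60° = 1.26×10⁻⁴ s⁻¹
Pressure gradient: |∂P/∂n| = 200 Pa / 688000 m = 2.91×10⁻⁴ Pa/m
Geostrophic balance (pressure-gradient force = Coriolis force):
V_g = (1/(fρ)) |∂P/∂n| = 2.91×10⁻⁴ / (1.26×10⁻⁴ × 1.21) = 1.90 m/s

1.90 m/s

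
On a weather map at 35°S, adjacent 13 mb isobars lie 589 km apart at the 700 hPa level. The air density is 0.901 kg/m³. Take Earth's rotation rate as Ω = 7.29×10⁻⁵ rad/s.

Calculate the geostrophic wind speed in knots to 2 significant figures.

57 knots

Coriolis parameter at 35°S:
f = 2Ω sin φ = 2 × 7.29×10⁻⁵ × sin 35° = 8.36×10⁻⁵ s⁻¹
Pressure gradient: |∂P/∂n| = 1300 Pa / 589000 m = 2.21×10⁻³ Pa/m
Geostrophic balance (pressure-gradient force = Coriolis force):
V_g = (1/(fρ)) |∂P/∂n| = 2.21×10⁻³ / (8.36×10⁻⁵ × 0.901) = 29.3 m/s
Converting: 29.3 m/s × 1.944 = 57 knots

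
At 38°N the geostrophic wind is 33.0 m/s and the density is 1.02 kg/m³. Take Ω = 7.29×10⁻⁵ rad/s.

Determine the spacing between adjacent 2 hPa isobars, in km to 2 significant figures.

Coriolis parameter at 38°N:
f = 2Ω sin φ = 2 × 7.29×10⁻⁵ × sin 38° = 8.98×10⁻⁵ s⁻¹
Geostrophic balance rearranged: |∂P/∂n| = f ρ V_g
|∂P/∂n| = 8.98×10⁻⁵ × 1.02 × 33.0 = 3.02×10⁻³ Pa/m
Isobar spacing: Δn = ΔP/|∂P/∂n| = 200 Pa / 3.02×10⁻³ Pa/m = 66194 m ≈ 66 km

66 km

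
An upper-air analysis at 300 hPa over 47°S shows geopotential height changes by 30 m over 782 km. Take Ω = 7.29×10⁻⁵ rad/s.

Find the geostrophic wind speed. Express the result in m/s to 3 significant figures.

Coriolis parameter at 47°S:
f = 2Ω sin φ = 2 × 7.29×10⁻⁵ × sin 47° = 1.07×10⁻⁴ s⁻¹
Height gradient: |∂Z/∂n| = 30 m / 782000 m = 3.84×10⁻⁵
On a pressure surface, geostrophic balance gives V_g = (g/f)|∂Z/∂n|:
V_g = 9.81 × 3.84×10⁻⁵ / 1.07×10⁻⁴ = 3.53 m/s

3.53 m/s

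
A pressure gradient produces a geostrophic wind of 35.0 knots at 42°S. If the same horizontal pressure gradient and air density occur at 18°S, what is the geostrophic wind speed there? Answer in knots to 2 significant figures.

76 knots

With the same pressure gradient and density, V_g ∝ 1/f ∝ 1/sin φ.
V₂ = V₁ · sin φ₁ / sin φ₂ = 35.0 × sin 42° / sin 18°
V₂ = 35.0 × 0.6691/0.3090 = 76 knots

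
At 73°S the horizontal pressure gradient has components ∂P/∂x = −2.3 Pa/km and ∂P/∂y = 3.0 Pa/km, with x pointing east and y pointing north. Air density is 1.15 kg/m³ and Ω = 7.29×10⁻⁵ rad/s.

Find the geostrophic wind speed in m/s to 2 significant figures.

24 m/s

Coriolis parameter at 73°S:
f = 2Ω sin φ = 2 × 7.29×10⁻⁵ × sin 73° = 1.39×10⁻⁴ s⁻¹
In the Southern Hemisphere f is negative: f = −1.39×10⁻⁴ s⁻¹.
Component geostrophic relations (x east, y north):
u_g = −(1/(fρ)) ∂P/∂y,  v_g = (1/(fρ)) ∂P/∂x
u_g = −(3.0×10⁻³)/(−1.39×10⁻⁴ × 1.15) = 18.7 m/s;  v_g = (−2.3×10⁻³)/(−1.39×10⁻⁴ × 1.15) = 14.3 m/s
|V_g| = √(u_g² + v_g²) = 23.6 m/s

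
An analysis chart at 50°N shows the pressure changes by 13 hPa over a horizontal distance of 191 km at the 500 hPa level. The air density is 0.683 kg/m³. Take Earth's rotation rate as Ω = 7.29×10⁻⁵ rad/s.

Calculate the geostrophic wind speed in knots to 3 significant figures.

Coriolis parameter at 50°N:
f = 2Ω sin φ = 2 × 7.29×10⁻⁵ × sin 50° = 1.12×10⁻⁴ s⁻¹
Pressure gradient: |∂P/∂n| = 1300 Pa / 191000 m = 6.81×10⁻³ Pa/m
Geostrophic balance (pressure-gradient force = Coriolis force):
V_g = (1/(fρ)) |∂P/∂n| = 6.81×10⁻³ / (1.12×10⁻⁴ × 0.683) = 89.2 m/s
Converting: 89.2 m/s × 1.944 = 173 knots

173 knots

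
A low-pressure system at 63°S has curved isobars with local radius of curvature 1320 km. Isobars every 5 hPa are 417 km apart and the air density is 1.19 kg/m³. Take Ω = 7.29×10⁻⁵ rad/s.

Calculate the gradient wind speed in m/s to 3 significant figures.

Coriolis parameter at 63°S:
f = 2Ω sin φ = 2 × 7.29×10⁻⁵ × sin 63° = 1.30×10⁻⁴ s⁻¹
Pressure gradient: |∂P/∂n| = 500 Pa / 417000 m = 1.20×10⁻³ Pa/m
Geostrophic speed: V_g = |∂P/∂n|/(fρ) = 1.20×10⁻³/(1.30×10⁻⁴ × 1.19) = 7.76 m/s
Around a low, centrifugal force acts outward with Coriolis, so pressure-gradient force balances both:
(1/ρ)|∂P/∂n| = fV + V²/R  →  V² + fR·V − fR·V_g = 0
With fR = 1.30×10⁻⁴ × 1320×10³ m = 171 m/s:
V = [−fR + √((fR)² + 4 fR V_g)]/2 = [−171 + √(171² + 4×171×7.76)]/2 = 7.43 m/s
Subgeostrophic (V < V_g = 7.76 m/s), as expected around a low.

7.43 m/s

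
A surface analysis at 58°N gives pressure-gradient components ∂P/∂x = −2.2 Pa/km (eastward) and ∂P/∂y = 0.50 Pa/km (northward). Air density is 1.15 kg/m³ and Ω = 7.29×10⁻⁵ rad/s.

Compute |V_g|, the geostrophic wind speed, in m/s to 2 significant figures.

Coriolis parameter at 58°N:
f = 2Ω sin φ = 2 × 7.29×10⁻⁵ × sin 58° = 1.24×10⁻⁴ s⁻¹
Component geostrophic relations (x east, y north):
u_g = −(1/(fρ)) ∂P/∂y,  v_g = (1/(fρ)) ∂P/∂x
u_g = −(0.50×10⁻³)/(1.24×10⁻⁴ × 1.15) = −3.52 m/s;  v_g = (−2.2×10⁻³)/(1.24×10⁻⁴ × 1.15) = −15.5 m/s
|V_g| = √(u_g² + v_g²) = 15.9 m/s

16 m/s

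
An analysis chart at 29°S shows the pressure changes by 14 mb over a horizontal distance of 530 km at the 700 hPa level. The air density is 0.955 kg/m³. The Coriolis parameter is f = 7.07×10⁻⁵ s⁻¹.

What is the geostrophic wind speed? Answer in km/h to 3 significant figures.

141 km/h

Pressure gradient: |∂P/∂n| = 1400 Pa / 530000 m = 2.64×10⁻³ Pa/m
Geostrophic balance (pressure-gradient force = Coriolis force):
V_g = (1/(fρ)) |∂P/∂n| = 2.64×10⁻³ / (7.07×10⁻⁵ × 0.955) = 39.1 m/s
Converting: 39.1 m/s × 3.6 = 141 km/h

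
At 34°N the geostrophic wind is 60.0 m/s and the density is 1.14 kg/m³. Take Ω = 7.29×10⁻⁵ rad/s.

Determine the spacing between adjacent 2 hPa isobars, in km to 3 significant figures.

Coriolis parameter at 34°N:
f = 2Ω sin φ = 2 × 7.29×10⁻⁵ × sin 34° = 8.15×10⁻⁵ s⁻¹
Geostrophic balance rearranged: |∂P/∂n| = f ρ V_g
|∂P/∂n| = 8.15×10⁻⁵ × 1.14 × 60.0 = 5.58×10⁻³ Pa/m
Isobar spacing: Δn = ΔP/|∂P/∂n| = 200 Pa / 5.58×10⁻³ Pa/m = 35864 m ≈ 35.9 km

35.9 km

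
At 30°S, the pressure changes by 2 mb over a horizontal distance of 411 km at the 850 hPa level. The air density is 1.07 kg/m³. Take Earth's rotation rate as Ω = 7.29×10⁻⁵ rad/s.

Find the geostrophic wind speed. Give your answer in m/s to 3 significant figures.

6.24 m/s

Coriolis parameter at 30°S:
f = 2Ω sin φ = 2 × 7.29×10⁻⁵ × sin 30° = 7.29×10⁻⁵ s⁻¹
Pressure gradient: |∂P/∂n| = 200 Pa / 411000 m = 4.87×10⁻⁴ Pa/m
Geostrophic balance (pressure-gradient force = Coriolis force):
V_g = (1/(fρ)) |∂P/∂n| = 4.87×10⁻⁴ / (7.29×10⁻⁵ × 1.07) = 6.24 m/s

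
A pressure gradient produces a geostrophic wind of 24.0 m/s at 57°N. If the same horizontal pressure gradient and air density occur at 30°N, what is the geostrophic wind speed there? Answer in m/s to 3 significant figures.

With the same pressure gradient and density, V_g ∝ 1/f ∝ 1/sin φ.
V₂ = V₁ · sin φ₁ / sin φ₂ = 24.0 × sin 57° / sin 30°
V₂ = 24.0 × 0.8387/0.5000 = 40.3 m/s

40.3 m/s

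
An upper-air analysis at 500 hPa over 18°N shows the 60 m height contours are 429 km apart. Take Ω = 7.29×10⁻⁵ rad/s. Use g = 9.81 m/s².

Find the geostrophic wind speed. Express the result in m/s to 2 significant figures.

Coriolis parameter at 18°N:
f = 2Ω sin φ = 2 × 7.29×10⁻⁵ × sin 18° = 4.51×10⁻⁵ s⁻¹
Height gradient: |∂Z/∂n| = 60 m / 429000 m = 1.40×10⁻⁴
On a pressure surface, geostrophic balance gives V_g = (g/f)|∂Z/∂n|:
V_g = 9.81 × 1.40×10⁻⁴ / 4.51×10⁻⁵ = 30.5 m/s

30 m/s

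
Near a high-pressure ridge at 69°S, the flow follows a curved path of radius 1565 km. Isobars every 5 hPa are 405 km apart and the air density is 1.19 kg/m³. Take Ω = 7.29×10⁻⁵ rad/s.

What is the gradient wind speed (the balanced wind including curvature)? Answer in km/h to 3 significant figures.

28.5 km/h

Coriolis parameter at 69°S:
f = 2Ω sin φ = 2 × 7.29×10⁻⁵ × sin 69° = 1.36×10⁻⁴ s⁻¹
Pressure gradient: |∂P/∂n| = 500 Pa / 405000 m = 1.23×10⁻³ Pa/m
Geostrophic speed: V_g = |∂P/∂n|/(fρ) = 1.23×10⁻³/(1.36×10⁻⁴ × 1.19) = 7.62 m/s
Around a high, pressure-gradient force acts outward with centrifugal, so Coriolis balances both:
fV = (1/ρ)|∂P/∂n| + V²/R  →  V² − fR·V + fR·V_g = 0
With fR = 1.36×10⁻⁴ × 1565×10³ m = 213 m/s:
V = [fR − √((fR)² − 4 fR V_g)]/2 = [213 − √(213² − 4×213×7.62)]/2 = 7.92 m/s
Supergeostrophic (V > V_g = 7.62 m/s), as expected around a high.
Converting: 7.92 m/s × 3.6 = 28.5 km/h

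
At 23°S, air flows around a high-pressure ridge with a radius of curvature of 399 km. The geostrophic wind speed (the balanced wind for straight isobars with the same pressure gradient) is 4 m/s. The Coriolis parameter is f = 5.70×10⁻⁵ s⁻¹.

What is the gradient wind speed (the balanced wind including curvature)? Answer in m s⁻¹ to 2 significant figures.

5.2 m s⁻¹

Around a high, pressure-gradient force acts outward with centrifugal, so Coriolis balances both:
fV = (1/ρ)|∂P/∂n| + V²/R  →  V² − fR·V + fR·V_g = 0
With fR = 5.70×10⁻⁵ × 399×10³ m = 22.7 m/s:
V = [fR − √((fR)² − 4 fR V_g)]/2 = [22.7 − √(22.7² − 4×22.7×4)]/2 = 5.18 m/s
Supergeostrophic (V > V_g = 4 m/s), as expected around a high.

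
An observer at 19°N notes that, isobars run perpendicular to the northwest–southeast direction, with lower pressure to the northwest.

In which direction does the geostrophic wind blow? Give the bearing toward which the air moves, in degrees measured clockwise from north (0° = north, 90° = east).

045°

The pressure-gradient force points toward the northwest (bearing 315°).
Geostrophic balance: in the Northern Hemisphere the Coriolis force deflects motion to the right, so the geostrophic wind blows 90° to the right of the pressure-gradient force (low pressure on the left).
Rotating 315° by 90° clockwise gives 045° — the wind blows toward the northeast.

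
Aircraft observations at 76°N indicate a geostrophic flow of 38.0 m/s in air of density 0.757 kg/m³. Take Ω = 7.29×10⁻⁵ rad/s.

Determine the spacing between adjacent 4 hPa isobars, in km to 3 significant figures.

Coriolis parameter at 76°N:
f = 2Ω sin φ = 2 × 7.29×10⁻⁵ × sin 76° = 1.41×10⁻⁴ s⁻¹
Geostrophic balance rearranged: |∂P/∂n| = f ρ V_g
|∂P/∂n| = 1.41×10⁻⁴ × 0.757 × 38.0 = 4.07×10⁻³ Pa/m
Isobar spacing: Δn = ΔP/|∂P/∂n| = 400 Pa / 4.07×10⁻³ Pa/m = 98292 m ≈ 98.3 km

98.3 km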